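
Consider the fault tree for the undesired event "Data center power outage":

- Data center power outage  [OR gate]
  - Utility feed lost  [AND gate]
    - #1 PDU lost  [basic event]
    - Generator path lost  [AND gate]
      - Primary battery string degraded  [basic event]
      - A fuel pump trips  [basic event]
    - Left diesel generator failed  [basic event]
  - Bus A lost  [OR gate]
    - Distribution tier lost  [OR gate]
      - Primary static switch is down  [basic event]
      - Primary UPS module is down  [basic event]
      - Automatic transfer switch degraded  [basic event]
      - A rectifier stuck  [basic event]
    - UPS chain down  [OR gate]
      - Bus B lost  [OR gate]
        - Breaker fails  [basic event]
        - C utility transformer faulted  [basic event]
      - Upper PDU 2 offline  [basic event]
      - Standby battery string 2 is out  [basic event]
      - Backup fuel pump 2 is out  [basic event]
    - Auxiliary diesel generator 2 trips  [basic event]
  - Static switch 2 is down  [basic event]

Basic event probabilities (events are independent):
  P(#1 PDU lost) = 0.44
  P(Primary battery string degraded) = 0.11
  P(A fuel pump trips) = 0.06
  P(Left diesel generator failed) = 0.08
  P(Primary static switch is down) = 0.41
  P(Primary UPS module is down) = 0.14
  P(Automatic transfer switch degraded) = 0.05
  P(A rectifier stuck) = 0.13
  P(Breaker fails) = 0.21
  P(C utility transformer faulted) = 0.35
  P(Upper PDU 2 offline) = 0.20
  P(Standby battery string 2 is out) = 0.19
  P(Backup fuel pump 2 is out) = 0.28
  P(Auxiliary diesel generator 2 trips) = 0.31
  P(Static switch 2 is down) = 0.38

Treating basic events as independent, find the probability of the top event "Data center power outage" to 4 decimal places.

P(Generator path lost) [AND] = 0.11 × 0.06 = 0.006600
P(Utility feed lost) [AND] = 0.44 × 0.006600 × 0.08 = 0.000232
P(Distribution tier lost) [OR] = 1 − (1−0.41) × (1−0.14) × (1−0.05) × (1−0.13) = 0.580634
P(Bus B lost) [OR] = 1 − (1−0.21) × (1−0.35) = 0.486500
P(UPS chain down) [OR] = 1 − (1−0.486500) × (1−0.20) × (1−0.19) × (1−0.28) = 0.760421
P(Bus A lost) [OR] = 1 − (1−0.580634) × (1−0.760421) × (1−0.31) = 0.930675
P(Data center power outage) [OR] = 1 − (1−0.000232) × (1−0.930675) × (1−0.38) = 0.957028
Rounded to 4 decimal places: P(Data center power outage) ≈ 0.9570.

0.9570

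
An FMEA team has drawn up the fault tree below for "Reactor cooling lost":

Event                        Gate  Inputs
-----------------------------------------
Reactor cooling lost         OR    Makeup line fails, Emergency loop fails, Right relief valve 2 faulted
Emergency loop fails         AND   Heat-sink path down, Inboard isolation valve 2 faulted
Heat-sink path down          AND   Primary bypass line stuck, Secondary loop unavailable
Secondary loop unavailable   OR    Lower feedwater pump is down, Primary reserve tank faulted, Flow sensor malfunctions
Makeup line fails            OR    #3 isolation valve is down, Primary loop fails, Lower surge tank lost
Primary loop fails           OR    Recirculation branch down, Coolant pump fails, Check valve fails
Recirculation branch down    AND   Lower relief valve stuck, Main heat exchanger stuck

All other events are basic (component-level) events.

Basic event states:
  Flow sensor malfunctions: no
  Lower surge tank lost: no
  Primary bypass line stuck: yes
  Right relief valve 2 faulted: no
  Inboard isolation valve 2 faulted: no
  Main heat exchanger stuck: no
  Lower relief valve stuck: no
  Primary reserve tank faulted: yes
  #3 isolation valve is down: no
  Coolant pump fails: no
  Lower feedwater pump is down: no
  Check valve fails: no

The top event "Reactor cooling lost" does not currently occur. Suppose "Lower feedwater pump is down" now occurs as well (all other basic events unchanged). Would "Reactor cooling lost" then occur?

No

Counterfactual: set "Lower feedwater pump is down" to occurred.
Recirculation branch down [AND]: Lower relief valve stuck=not, Main heat exchanger stuck=not → not all inputs occur → does not occur.
Primary loop fails [OR]: Recirculation branch down=not, Coolant pump fails=not, Check valve fails=not → no input occurs → does not occur.
Makeup line fails [OR]: #3 isolation valve is down=not, Primary loop fails=not, Lower surge tank lost=not → no input occurs → does not occur.
Secondary loop unavailable [OR]: Lower feedwater pump is down=occurs, Primary reserve tank faulted=occurs, Flow sensor malfunctions=not → at least one input occurs → occurs.
Heat-sink path down [AND]: Primary bypass line stuck=occurs, Secondary loop unavailable=occurs → all inputs occur → occurs.
Emergency loop fails [AND]: Heat-sink path down=occurs, Inboard isolation valve 2 faulted=not → not all inputs occur → does not occur.
Reactor cooling lost [OR]: Makeup line fails=not, Emergency loop fails=not, Right relief valve 2 faulted=not → no input occurs → does not occur.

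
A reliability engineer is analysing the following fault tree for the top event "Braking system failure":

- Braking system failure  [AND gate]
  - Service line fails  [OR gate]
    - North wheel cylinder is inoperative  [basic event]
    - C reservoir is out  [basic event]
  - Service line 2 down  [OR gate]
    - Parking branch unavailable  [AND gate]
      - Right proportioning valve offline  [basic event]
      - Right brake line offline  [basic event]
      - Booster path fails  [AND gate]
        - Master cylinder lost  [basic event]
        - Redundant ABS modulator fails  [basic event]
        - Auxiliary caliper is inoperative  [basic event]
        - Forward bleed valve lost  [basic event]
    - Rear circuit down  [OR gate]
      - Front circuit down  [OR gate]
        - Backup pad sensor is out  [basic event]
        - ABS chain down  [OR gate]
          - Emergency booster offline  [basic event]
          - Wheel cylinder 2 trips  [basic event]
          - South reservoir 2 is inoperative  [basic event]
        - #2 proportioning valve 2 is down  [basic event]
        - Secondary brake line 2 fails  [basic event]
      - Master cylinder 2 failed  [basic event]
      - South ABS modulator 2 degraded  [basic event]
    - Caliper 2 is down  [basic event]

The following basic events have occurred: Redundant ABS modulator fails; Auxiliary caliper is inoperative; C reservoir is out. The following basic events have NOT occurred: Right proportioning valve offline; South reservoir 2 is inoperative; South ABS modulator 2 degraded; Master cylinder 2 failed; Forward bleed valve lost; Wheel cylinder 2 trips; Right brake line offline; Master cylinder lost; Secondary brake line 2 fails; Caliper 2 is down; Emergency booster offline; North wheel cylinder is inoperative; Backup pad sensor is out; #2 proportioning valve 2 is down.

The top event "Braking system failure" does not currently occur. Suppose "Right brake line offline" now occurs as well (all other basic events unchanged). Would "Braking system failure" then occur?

No

Counterfactual: set "Right brake line offline" to occurred.
Service line fails [OR]: North wheel cylinder is inoperative=not, C reservoir is out=occurs → at least one input occurs → occurs.
Booster path fails [AND]: Master cylinder lost=not, Redundant ABS modulator fails=occurs, Auxiliary caliper is inoperative=occurs, Forward bleed valve lost=not → not all inputs occur → does not occur.
Parking branch unavailable [AND]: Right proportioning valve offline=not, Right brake line offline=occurs, Booster path fails=not → not all inputs occur → does not occur.
ABS chain down [OR]: Emergency booster offline=not, Wheel cylinder 2 trips=not, South reservoir 2 is inoperative=not → no input occurs → does not occur.
Front circuit down [OR]: Backup pad sensor is out=not, ABS chain down=not, #2 proportioning valve 2 is down=not, Secondary brake line 2 fails=not → no input occurs → does not occur.
Rear circuit down [OR]: Front circuit down=not, Master cylinder 2 failed=not, South ABS modulator 2 degraded=not → no input occurs → does not occur.
Service line 2 down [OR]: Parking branch unavailable=not, Rear circuit down=not, Caliper 2 is down=not → no input occurs → does not occur.
Braking system failure [AND]: Service line fails=occurs, Service line 2 down=not → not all inputs occur → does not occur.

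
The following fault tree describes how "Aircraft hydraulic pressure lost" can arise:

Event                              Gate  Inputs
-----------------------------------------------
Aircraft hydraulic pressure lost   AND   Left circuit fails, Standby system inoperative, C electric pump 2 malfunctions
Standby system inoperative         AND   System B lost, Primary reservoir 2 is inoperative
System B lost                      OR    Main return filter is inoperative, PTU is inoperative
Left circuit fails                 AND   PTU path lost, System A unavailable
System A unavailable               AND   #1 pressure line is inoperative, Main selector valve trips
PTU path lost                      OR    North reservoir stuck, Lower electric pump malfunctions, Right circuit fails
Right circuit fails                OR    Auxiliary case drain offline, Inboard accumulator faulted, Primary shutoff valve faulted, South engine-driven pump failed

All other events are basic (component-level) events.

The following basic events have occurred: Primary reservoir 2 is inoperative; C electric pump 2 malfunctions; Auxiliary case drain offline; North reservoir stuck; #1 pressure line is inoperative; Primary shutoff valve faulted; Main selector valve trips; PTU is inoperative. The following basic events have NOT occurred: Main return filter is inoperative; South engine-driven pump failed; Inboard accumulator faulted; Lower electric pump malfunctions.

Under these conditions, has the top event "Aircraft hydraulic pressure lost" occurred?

Right circuit fails [OR]: Auxiliary case drain offline=occurs, Inboard accumulator faulted=not, Primary shutoff valve faulted=occurs, South engine-driven pump failed=not → at least one input occurs → occurs.
PTU path lost [OR]: North reservoir stuck=occurs, Lower electric pump malfunctions=not, Right circuit fails=occurs → at least one input occurs → occurs.
System A unavailable [AND]: #1 pressure line is inoperative=occurs, Main selector valve trips=occurs → all inputs occur → occurs.
Left circuit fails [AND]: PTU path lost=occurs, System A unavailable=occurs → all inputs occur → occurs.
System B lost [OR]: Main return filter is inoperative=not, PTU is inoperative=occurs → at least one input occurs → occurs.
Standby system inoperative [AND]: System B lost=occurs, Primary reservoir 2 is inoperative=occurs → all inputs occur → occurs.
Aircraft hydraulic pressure lost [AND]: Left circuit fails=occurs, Standby system inoperative=occurs, C electric pump 2 malfunctions=occurs → all inputs occur → occurs.

Yes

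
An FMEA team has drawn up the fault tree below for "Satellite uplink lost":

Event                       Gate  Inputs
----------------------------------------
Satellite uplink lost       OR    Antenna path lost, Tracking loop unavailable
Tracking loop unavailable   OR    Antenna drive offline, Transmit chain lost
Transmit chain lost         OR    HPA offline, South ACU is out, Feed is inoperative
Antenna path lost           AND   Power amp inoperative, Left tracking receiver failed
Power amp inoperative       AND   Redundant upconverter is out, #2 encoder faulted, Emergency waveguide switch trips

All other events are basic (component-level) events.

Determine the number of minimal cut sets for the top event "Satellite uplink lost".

5

Power amp inoperative [AND]: one cut set from each child combined → 1 × 1 × 1 = 1 cut set(s).
Antenna path lost [AND]: one cut set from each child combined → 1 × 1 = 1 cut set(s).
Transmit chain lost [OR]: union of children's cut sets → 3 cut set(s).
Tracking loop unavailable [OR]: union of children's cut sets → 4 cut set(s).
Satellite uplink lost [OR]: union of children's cut sets → 5 cut set(s).
Minimal cut sets: {#2 encoder faulted, Emergency waveguide switch trips, Left tracking receiver failed, Redundant upconverter is out}; {Antenna drive offline}; {HPA offline}; {South ACU is out}; {Feed is inoperative}.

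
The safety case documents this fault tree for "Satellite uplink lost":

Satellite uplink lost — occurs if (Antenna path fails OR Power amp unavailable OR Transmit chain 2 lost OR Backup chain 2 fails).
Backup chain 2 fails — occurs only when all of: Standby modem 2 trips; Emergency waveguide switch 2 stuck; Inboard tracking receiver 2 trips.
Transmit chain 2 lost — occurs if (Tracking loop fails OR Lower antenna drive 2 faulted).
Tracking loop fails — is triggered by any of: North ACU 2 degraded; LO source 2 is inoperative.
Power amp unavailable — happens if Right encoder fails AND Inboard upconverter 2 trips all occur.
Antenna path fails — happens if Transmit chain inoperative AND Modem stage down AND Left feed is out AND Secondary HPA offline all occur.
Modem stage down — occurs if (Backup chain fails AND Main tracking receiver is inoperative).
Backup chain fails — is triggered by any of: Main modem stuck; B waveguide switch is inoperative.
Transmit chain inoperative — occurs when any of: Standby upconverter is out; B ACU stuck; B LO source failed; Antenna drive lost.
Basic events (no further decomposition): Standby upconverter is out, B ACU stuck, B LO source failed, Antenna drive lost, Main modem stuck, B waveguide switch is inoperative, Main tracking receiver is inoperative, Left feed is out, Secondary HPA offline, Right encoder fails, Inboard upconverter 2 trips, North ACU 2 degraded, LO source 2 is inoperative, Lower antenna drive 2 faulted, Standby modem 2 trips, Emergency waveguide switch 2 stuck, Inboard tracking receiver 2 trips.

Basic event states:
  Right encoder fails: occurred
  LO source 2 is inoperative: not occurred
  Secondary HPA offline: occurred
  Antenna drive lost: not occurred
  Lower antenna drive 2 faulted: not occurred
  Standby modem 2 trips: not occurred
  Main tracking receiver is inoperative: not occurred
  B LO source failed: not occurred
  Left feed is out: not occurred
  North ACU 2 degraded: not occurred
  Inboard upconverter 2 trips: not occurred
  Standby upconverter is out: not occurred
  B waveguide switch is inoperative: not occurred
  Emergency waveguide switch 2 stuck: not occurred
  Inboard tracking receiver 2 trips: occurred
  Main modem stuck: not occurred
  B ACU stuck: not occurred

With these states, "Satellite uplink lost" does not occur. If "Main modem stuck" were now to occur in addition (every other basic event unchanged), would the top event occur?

No

Counterfactual: set "Main modem stuck" to occurred.
Transmit chain inoperative [OR]: Standby upconverter is out=not, B ACU stuck=not, B LO source failed=not, Antenna drive lost=not → no input occurs → does not occur.
Backup chain fails [OR]: Main modem stuck=occurs, B waveguide switch is inoperative=not → at least one input occurs → occurs.
Modem stage down [AND]: Backup chain fails=occurs, Main tracking receiver is inoperative=not → not all inputs occur → does not occur.
Antenna path fails [AND]: Transmit chain inoperative=not, Modem stage down=not, Left feed is out=not, Secondary HPA offline=occurs → not all inputs occur → does not occur.
Power amp unavailable [AND]: Right encoder fails=occurs, Inboard upconverter 2 trips=not → not all inputs occur → does not occur.
Tracking loop fails [OR]: North ACU 2 degraded=not, LO source 2 is inoperative=not → no input occurs → does not occur.
Transmit chain 2 lost [OR]: Tracking loop fails=not, Lower antenna drive 2 faulted=not → no input occurs → does not occur.
Backup chain 2 fails [AND]: Standby modem 2 trips=not, Emergency waveguide switch 2 stuck=not, Inboard tracking receiver 2 trips=occurs → not all inputs occur → does not occur.
Satellite uplink lost [OR]: Antenna path fails=not, Power amp unavailable=not, Transmit chain 2 lost=not, Backup chain 2 fails=not → no input occurs → does not occur.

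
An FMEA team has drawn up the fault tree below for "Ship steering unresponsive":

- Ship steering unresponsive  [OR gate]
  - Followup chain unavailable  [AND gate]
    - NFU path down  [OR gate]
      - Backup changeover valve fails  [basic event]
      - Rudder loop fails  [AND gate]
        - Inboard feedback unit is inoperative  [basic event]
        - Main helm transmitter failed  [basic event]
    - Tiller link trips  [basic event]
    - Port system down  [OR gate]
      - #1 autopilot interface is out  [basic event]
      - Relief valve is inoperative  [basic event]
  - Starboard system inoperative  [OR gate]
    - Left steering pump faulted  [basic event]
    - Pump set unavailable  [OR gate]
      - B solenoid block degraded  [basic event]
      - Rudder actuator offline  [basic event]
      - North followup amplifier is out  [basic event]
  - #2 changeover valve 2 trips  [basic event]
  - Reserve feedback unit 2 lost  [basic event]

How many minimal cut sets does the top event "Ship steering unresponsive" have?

Rudder loop fails [AND]: one cut set from each child combined → 1 × 1 = 1 cut set(s).
NFU path down [OR]: union of children's cut sets → 2 cut set(s).
Port system down [OR]: union of children's cut sets → 2 cut set(s).
Followup chain unavailable [AND]: one cut set from each child combined → 2 × 1 × 2 = 4 cut set(s).
Pump set unavailable [OR]: union of children's cut sets → 3 cut set(s).
Starboard system inoperative [OR]: union of children's cut sets → 4 cut set(s).
Ship steering unresponsive [OR]: union of children's cut sets → 10 cut set(s).
Minimal cut sets: {#1 autopilot interface is out, Backup changeover valve fails, Tiller link trips}; {Backup changeover valve fails, Relief valve is inoperative, Tiller link trips}; {#1 autopilot interface is out, Inboard feedback unit is inoperative, Main helm transmitter failed, Tiller link trips}; {Inboard feedback unit is inoperative, Main helm transmitter failed, Relief valve is inoperative, Tiller link trips}; {Left steering pump faulted}; {B solenoid block degraded}; {Rudder actuator offline}; {North followup amplifier is out}; {#2 changeover valve 2 trips}; {Reserve feedback unit 2 lost}.

10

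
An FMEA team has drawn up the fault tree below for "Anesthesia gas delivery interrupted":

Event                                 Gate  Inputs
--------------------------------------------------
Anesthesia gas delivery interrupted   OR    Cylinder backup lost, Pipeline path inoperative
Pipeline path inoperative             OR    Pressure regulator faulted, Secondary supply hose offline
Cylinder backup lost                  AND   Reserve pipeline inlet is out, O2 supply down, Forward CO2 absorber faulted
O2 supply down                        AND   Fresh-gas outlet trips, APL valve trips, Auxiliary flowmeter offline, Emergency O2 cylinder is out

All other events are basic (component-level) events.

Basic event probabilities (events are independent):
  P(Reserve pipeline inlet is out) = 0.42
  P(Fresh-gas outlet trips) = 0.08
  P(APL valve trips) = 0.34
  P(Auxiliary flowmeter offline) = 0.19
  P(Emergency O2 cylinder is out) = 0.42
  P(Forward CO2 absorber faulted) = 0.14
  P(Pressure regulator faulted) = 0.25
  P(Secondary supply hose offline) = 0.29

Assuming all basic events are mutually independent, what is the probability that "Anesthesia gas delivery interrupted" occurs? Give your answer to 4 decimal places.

P(O2 supply down) [AND] = 0.08 × 0.34 × 0.19 × 0.42 = 0.002171
P(Cylinder backup lost) [AND] = 0.42 × 0.002171 × 0.14 = 0.000128
P(Pipeline path inoperative) [OR] = 1 − (1−0.25) × (1−0.29) = 0.467500
P(Anesthesia gas delivery interrupted) [OR] = 1 − (1−0.000128) × (1−0.467500) = 0.467568
Rounded to 4 decimal places: P(Anesthesia gas delivery interrupted) ≈ 0.4676.

0.4676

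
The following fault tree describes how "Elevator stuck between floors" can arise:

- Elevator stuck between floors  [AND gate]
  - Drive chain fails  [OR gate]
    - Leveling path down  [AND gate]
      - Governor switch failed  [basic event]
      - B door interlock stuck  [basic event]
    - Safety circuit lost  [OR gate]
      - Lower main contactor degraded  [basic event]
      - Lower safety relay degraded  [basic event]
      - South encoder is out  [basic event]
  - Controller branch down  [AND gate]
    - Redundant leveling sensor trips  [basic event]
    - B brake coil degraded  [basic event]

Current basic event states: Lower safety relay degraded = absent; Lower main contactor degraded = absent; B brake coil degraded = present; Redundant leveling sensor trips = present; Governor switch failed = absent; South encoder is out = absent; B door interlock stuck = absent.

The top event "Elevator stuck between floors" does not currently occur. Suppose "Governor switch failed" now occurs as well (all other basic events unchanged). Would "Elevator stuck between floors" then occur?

Counterfactual: set "Governor switch failed" to occurred.
Leveling path down [AND]: Governor switch failed=occurs, B door interlock stuck=not → not all inputs occur → does not occur.
Safety circuit lost [OR]: Lower main contactor degraded=not, Lower safety relay degraded=not, South encoder is out=not → no input occurs → does not occur.
Drive chain fails [OR]: Leveling path down=not, Safety circuit lost=not → no input occurs → does not occur.
Controller branch down [AND]: Redundant leveling sensor trips=occurs, B brake coil degraded=occurs → all inputs occur → occurs.
Elevator stuck between floors [AND]: Drive chain fails=not, Controller branch down=occurs → not all inputs occur → does not occur.

No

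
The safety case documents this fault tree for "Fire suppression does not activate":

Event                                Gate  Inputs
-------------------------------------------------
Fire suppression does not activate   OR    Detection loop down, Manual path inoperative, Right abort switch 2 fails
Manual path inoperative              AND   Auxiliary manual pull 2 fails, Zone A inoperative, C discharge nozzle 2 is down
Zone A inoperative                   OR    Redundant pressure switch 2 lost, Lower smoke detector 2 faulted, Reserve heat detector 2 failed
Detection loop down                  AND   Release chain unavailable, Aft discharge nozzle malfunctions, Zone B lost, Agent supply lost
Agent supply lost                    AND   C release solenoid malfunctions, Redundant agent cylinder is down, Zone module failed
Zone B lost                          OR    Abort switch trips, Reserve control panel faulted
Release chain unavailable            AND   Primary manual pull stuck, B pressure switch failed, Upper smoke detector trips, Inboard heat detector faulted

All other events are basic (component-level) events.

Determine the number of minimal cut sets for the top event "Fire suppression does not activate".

Release chain unavailable [AND]: one cut set from each child combined → 1 × 1 × 1 × 1 = 1 cut set(s).
Zone B lost [OR]: union of children's cut sets → 2 cut set(s).
Agent supply lost [AND]: one cut set from each child combined → 1 × 1 × 1 = 1 cut set(s).
Detection loop down [AND]: one cut set from each child combined → 1 × 1 × 2 × 1 = 2 cut set(s).
Zone A inoperative [OR]: union of children's cut sets → 3 cut set(s).
Manual path inoperative [AND]: one cut set from each child combined → 1 × 3 × 1 = 3 cut set(s).
Fire suppression does not activate [OR]: union of children's cut sets → 6 cut set(s).
Minimal cut sets: {Abort switch trips, Aft discharge nozzle malfunctions, B pressure switch failed, C release solenoid malfunctions, Inboard heat detector faulted, Primary manual pull stuck, Redundant agent cylinder is down, Upper smoke detector trips, Zone module failed}; {Aft discharge nozzle malfunctions, B pressure switch failed, C release solenoid malfunctions, Inboard heat detector faulted, Primary manual pull stuck, Redundant agent cylinder is down, Reserve control panel faulted, Upper smoke detector trips, Zone module failed}; {Auxiliary manual pull 2 fails, C discharge nozzle 2 is down, Redundant pressure switch 2 lost}; {Auxiliary manual pull 2 fails, C discharge nozzle 2 is down, Lower smoke detector 2 faulted}; {Auxiliary manual pull 2 fails, C discharge nozzle 2 is down, Reserve heat detector 2 failed}; {Right abort switch 2 fails}.

6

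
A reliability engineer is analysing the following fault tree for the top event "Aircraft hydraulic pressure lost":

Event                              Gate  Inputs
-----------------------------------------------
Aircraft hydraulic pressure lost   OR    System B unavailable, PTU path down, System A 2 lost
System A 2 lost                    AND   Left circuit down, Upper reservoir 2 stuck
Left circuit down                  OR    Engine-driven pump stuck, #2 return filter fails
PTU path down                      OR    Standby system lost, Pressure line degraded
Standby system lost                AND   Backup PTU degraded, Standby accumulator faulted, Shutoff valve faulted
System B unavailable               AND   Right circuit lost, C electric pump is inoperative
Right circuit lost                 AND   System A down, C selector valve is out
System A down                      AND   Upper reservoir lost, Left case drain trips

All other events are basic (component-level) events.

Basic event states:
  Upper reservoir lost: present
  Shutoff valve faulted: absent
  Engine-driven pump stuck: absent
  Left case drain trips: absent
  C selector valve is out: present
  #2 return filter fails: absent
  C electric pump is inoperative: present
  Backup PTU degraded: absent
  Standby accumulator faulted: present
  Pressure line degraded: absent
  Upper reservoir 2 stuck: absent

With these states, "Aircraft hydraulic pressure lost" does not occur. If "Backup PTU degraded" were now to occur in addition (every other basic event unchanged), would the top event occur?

No

Counterfactual: set "Backup PTU degraded" to occurred.
System A down [AND]: Upper reservoir lost=occurs, Left case drain trips=not → not all inputs occur → does not occur.
Right circuit lost [AND]: System A down=not, C selector valve is out=occurs → not all inputs occur → does not occur.
System B unavailable [AND]: Right circuit lost=not, C electric pump is inoperative=occurs → not all inputs occur → does not occur.
Standby system lost [AND]: Backup PTU degraded=occurs, Standby accumulator faulted=occurs, Shutoff valve faulted=not → not all inputs occur → does not occur.
PTU path down [OR]: Standby system lost=not, Pressure line degraded=not → no input occurs → does not occur.
Left circuit down [OR]: Engine-driven pump stuck=not, #2 return filter fails=not → no input occurs → does not occur.
System A 2 lost [AND]: Left circuit down=not, Upper reservoir 2 stuck=not → not all inputs occur → does not occur.
Aircraft hydraulic pressure lost [OR]: System B unavailable=not, PTU path down=not, System A 2 lost=not → no input occurs → does not occur.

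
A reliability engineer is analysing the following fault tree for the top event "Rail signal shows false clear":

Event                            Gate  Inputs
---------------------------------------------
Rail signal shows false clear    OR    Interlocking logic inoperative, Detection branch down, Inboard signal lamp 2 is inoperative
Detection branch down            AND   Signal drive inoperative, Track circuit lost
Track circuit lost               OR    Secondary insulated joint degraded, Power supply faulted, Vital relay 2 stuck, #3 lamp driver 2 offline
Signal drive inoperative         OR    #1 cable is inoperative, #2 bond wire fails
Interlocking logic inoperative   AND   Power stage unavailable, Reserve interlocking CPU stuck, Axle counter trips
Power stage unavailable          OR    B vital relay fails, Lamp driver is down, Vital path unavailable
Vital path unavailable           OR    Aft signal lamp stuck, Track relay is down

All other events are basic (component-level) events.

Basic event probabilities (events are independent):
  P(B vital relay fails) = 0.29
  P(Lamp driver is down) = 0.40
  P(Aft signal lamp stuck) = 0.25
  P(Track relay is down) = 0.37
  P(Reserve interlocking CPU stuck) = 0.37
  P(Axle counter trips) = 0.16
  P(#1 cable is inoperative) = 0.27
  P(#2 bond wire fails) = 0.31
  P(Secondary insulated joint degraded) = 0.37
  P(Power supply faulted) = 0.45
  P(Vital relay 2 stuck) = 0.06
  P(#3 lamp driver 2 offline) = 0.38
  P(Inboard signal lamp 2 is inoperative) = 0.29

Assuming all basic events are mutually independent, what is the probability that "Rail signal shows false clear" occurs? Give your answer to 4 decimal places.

0.5915

P(Vital path unavailable) [OR] = 1 − (1−0.25) × (1−0.37) = 0.527500
P(Power stage unavailable) [OR] = 1 − (1−0.29) × (1−0.40) × (1−0.527500) = 0.798715
P(Interlocking logic inoperative) [AND] = 0.798715 × 0.37 × 0.16 = 0.047284
P(Signal drive inoperative) [OR] = 1 − (1−0.27) × (1−0.31) = 0.496300
P(Track circuit lost) [OR] = 1 − (1−0.37) × (1−0.45) × (1−0.06) × (1−0.38) = 0.798060
P(Detection branch down) [AND] = 0.496300 × 0.798060 = 0.396077
P(Rail signal shows false clear) [OR] = 1 − (1−0.047284) × (1−0.396077) × (1−0.29) = 0.591489
Rounded to 4 decimal places: P(Rail signal shows false clear) ≈ 0.5915.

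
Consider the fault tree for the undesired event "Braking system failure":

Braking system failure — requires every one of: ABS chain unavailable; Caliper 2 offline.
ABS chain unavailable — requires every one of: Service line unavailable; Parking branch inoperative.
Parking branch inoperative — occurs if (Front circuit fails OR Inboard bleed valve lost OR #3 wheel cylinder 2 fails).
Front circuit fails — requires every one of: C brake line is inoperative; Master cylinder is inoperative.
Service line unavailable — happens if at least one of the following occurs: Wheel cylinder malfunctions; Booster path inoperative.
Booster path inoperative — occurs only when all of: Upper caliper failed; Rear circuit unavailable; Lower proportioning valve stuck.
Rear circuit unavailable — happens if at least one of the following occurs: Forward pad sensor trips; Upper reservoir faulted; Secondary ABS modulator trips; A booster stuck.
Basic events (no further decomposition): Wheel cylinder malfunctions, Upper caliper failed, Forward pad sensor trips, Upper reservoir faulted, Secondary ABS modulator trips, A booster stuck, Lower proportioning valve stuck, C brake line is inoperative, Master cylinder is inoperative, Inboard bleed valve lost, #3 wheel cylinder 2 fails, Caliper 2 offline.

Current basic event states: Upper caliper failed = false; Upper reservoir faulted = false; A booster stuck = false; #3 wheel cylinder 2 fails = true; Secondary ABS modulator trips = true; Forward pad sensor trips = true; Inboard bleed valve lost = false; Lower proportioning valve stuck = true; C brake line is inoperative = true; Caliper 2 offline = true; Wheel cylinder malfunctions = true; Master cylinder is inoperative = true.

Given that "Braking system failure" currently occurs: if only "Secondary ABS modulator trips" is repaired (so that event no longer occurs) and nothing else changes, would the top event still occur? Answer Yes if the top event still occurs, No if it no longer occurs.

Yes

Counterfactual: set "Secondary ABS modulator trips" to not occurred.
Rear circuit unavailable [OR]: Forward pad sensor trips=occurs, Upper reservoir faulted=not, Secondary ABS modulator trips=not, A booster stuck=not → at least one input occurs → occurs.
Booster path inoperative [AND]: Upper caliper failed=not, Rear circuit unavailable=occurs, Lower proportioning valve stuck=occurs → not all inputs occur → does not occur.
Service line unavailable [OR]: Wheel cylinder malfunctions=occurs, Booster path inoperative=not → at least one input occurs → occurs.
Front circuit fails [AND]: C brake line is inoperative=occurs, Master cylinder is inoperative=occurs → all inputs occur → occurs.
Parking branch inoperative [OR]: Front circuit fails=occurs, Inboard bleed valve lost=not, #3 wheel cylinder 2 fails=occurs → at least one input occurs → occurs.
ABS chain unavailable [AND]: Service line unavailable=occurs, Parking branch inoperative=occurs → all inputs occur → occurs.
Braking system failure [AND]: ABS chain unavailable=occurs, Caliper 2 offline=occurs → all inputs occur → occurs.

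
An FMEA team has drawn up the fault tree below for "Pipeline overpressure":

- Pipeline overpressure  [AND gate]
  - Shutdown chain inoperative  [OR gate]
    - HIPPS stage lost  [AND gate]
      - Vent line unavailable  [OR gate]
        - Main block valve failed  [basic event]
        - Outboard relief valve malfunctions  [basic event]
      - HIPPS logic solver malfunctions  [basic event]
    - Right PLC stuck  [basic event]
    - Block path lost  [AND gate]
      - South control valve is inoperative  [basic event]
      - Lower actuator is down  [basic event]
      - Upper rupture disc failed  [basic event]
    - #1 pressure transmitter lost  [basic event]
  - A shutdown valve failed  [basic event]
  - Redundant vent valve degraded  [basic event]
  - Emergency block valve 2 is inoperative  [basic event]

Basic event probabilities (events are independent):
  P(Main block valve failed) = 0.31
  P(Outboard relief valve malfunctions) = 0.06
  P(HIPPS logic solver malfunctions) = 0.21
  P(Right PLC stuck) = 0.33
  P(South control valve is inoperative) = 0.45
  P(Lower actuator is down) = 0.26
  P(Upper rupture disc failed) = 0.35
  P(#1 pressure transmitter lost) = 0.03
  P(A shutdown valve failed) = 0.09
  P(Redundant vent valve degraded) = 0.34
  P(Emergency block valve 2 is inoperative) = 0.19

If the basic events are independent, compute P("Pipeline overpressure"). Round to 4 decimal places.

P(Vent line unavailable) [OR] = 1 − (1−0.31) × (1−0.06) = 0.351400
P(HIPPS stage lost) [AND] = 0.351400 × 0.21 = 0.073794
P(Block path lost) [AND] = 0.45 × 0.26 × 0.35 = 0.040950
P(Shutdown chain inoperative) [OR] = 1 − (1−0.073794) × (1−0.33) × (1−0.040950) × (1−0.03) = 0.422708
P(Pipeline overpressure) [AND] = 0.422708 × 0.09 × 0.34 × 0.19 = 0.002458
Rounded to 4 decimal places: P(Pipeline overpressure) ≈ 0.0025.

0.0025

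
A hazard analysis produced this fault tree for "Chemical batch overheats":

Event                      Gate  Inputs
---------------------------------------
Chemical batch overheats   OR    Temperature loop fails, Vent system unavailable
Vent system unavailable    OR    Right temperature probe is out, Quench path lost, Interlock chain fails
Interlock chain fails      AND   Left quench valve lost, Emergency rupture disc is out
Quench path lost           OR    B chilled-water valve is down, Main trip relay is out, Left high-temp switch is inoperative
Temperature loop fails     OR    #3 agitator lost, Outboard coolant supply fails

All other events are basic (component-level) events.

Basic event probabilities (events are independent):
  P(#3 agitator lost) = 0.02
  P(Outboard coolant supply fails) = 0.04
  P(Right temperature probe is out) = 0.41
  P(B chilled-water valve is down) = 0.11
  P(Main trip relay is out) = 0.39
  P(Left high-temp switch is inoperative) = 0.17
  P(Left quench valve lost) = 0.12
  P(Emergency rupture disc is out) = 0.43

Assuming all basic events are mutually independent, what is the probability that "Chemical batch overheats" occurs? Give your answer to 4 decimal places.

P(Temperature loop fails) [OR] = 1 − (1−0.02) × (1−0.04) = 0.059200
P(Quench path lost) [OR] = 1 − (1−0.11) × (1−0.39) × (1−0.17) = 0.549393
P(Interlock chain fails) [AND] = 0.12 × 0.43 = 0.051600
P(Vent system unavailable) [OR] = 1 − (1−0.41) × (1−0.549393) × (1−0.051600) = 0.747860
P(Chemical batch overheats) [OR] = 1 − (1−0.059200) × (1−0.747860) = 0.762787
Rounded to 4 decimal places: P(Chemical batch overheats) ≈ 0.7628.

0.7628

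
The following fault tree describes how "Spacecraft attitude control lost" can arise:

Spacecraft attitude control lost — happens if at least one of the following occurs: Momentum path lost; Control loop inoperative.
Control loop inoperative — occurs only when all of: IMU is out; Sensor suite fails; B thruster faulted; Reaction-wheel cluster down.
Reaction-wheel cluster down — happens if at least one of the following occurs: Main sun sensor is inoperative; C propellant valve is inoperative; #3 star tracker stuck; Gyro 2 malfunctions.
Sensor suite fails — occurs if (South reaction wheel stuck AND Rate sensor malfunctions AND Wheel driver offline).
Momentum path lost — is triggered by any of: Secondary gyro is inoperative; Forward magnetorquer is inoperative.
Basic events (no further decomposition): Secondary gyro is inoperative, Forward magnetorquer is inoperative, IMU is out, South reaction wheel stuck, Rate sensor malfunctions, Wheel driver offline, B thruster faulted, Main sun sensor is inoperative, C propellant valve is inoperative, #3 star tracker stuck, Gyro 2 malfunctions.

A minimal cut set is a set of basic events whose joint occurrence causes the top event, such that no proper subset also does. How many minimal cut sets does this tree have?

Momentum path lost [OR]: union of children's cut sets → 2 cut set(s).
Sensor suite fails [AND]: one cut set from each child combined → 1 × 1 × 1 = 1 cut set(s).
Reaction-wheel cluster down [OR]: union of children's cut sets → 4 cut set(s).
Control loop inoperative [AND]: one cut set from each child combined → 1 × 1 × 1 × 4 = 4 cut set(s).
Spacecraft attitude control lost [OR]: union of children's cut sets → 6 cut set(s).
Minimal cut sets: {Secondary gyro is inoperative}; {Forward magnetorquer is inoperative}; {B thruster faulted, IMU is out, Main sun sensor is inoperative, Rate sensor malfunctions, South reaction wheel stuck, Wheel driver offline}; {B thruster faulted, C propellant valve is inoperative, IMU is out, Rate sensor malfunctions, South reaction wheel stuck, Wheel driver offline}; {#3 star tracker stuck, B thruster faulted, IMU is out, Rate sensor malfunctions, South reaction wheel stuck, Wheel driver offline}; {B thruster faulted, Gyro 2 malfunctions, IMU is out, Rate sensor malfunctions, South reaction wheel stuck, Wheel driver offline}.

6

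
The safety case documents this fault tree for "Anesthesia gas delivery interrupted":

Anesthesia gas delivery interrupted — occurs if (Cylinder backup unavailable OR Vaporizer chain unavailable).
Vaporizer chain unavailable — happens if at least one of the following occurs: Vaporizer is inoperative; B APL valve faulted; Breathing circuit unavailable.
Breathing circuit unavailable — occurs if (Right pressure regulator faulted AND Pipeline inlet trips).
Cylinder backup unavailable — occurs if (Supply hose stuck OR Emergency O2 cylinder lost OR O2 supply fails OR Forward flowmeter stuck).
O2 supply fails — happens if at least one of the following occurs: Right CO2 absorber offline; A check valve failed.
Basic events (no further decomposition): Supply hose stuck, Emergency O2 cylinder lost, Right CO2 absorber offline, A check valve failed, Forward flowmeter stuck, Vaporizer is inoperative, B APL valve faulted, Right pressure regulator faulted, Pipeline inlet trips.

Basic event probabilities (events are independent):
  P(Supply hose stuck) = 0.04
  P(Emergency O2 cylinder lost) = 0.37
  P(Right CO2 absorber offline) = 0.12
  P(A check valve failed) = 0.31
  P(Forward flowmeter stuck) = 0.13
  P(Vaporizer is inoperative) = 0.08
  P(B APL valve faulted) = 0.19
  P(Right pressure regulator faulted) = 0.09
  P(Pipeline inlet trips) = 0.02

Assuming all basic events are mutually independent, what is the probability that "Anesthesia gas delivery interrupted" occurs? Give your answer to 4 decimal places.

0.7623

P(O2 supply fails) [OR] = 1 − (1−0.12) × (1−0.31) = 0.392800
P(Cylinder backup unavailable) [OR] = 1 − (1−0.04) × (1−0.37) × (1−0.392800) × (1−0.13) = 0.680506
P(Breathing circuit unavailable) [AND] = 0.09 × 0.02 = 0.001800
P(Vaporizer chain unavailable) [OR] = 1 − (1−0.08) × (1−0.19) × (1−0.001800) = 0.256141
P(Anesthesia gas delivery interrupted) [OR] = 1 − (1−0.680506) × (1−0.256141) = 0.762342
Rounded to 4 decimal places: P(Anesthesia gas delivery interrupted) ≈ 0.7623.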